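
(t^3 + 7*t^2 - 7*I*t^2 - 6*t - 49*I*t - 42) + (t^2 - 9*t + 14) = t^3 + 8*t^2 - 7*I*t^2 - 15*t - 49*I*t - 28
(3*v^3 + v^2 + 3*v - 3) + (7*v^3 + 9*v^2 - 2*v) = 10*v^3 + 10*v^2 + v - 3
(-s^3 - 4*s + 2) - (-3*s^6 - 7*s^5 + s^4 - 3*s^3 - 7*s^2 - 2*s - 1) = 3*s^6 + 7*s^5 - s^4 + 2*s^3 + 7*s^2 - 2*s + 3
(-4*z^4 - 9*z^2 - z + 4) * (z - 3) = -4*z^5 + 12*z^4 - 9*z^3 + 26*z^2 + 7*z - 12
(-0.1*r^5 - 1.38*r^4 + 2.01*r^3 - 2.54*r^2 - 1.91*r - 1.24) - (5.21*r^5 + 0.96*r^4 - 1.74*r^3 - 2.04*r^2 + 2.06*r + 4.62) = -5.31*r^5 - 2.34*r^4 + 3.75*r^3 - 0.5*r^2 - 3.97*r - 5.86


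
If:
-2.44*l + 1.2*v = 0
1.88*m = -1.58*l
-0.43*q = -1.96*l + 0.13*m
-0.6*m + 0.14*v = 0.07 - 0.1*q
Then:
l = 0.06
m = -0.05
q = 0.27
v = 0.11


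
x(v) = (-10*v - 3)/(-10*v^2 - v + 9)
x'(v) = (-10*v - 3)*(20*v + 1)/(-10*v^2 - v + 9)^2 - 10/(-10*v^2 - v + 9) = (100*v^2 + 10*v - (10*v + 3)*(20*v + 1) - 90)/(10*v^2 + v - 9)^2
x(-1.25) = -1.77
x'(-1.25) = -6.03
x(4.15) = 0.27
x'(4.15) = -0.07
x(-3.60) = -0.28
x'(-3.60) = -0.09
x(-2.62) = -0.41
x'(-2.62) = -0.19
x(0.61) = -1.95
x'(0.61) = -7.65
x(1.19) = 2.35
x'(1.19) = -7.59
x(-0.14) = -0.18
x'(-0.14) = -1.08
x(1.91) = 0.75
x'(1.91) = -0.66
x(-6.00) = -0.17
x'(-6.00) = -0.03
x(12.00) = 0.09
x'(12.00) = -0.00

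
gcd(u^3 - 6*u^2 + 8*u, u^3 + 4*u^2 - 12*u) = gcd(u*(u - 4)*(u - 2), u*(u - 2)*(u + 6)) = u^2 - 2*u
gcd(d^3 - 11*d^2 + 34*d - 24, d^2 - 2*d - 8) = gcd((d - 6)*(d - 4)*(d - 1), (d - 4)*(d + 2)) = d - 4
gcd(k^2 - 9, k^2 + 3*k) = k + 3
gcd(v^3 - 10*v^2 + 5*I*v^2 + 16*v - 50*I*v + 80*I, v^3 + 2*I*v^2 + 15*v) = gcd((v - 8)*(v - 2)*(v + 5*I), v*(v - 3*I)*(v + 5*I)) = v + 5*I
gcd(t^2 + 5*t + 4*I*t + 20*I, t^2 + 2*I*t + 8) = t + 4*I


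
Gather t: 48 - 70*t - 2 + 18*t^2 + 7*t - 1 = 18*t^2 - 63*t + 45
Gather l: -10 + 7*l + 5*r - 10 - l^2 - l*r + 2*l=-l^2 + l*(9 - r) + 5*r - 20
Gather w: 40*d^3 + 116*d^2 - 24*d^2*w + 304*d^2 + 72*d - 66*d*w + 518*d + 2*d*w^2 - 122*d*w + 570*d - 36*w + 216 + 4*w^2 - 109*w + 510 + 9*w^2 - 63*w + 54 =40*d^3 + 420*d^2 + 1160*d + w^2*(2*d + 13) + w*(-24*d^2 - 188*d - 208) + 780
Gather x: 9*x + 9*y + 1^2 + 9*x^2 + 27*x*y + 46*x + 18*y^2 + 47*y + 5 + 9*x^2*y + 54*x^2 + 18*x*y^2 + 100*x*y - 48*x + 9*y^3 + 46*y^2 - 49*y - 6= x^2*(9*y + 63) + x*(18*y^2 + 127*y + 7) + 9*y^3 + 64*y^2 + 7*y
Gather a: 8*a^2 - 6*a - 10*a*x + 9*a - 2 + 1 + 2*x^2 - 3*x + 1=8*a^2 + a*(3 - 10*x) + 2*x^2 - 3*x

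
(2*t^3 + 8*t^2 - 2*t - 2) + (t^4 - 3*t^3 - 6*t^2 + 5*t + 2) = t^4 - t^3 + 2*t^2 + 3*t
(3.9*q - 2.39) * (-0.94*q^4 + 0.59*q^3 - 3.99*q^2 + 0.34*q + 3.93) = -3.666*q^5 + 4.5476*q^4 - 16.9711*q^3 + 10.8621*q^2 + 14.5144*q - 9.3927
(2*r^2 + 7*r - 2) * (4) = 8*r^2 + 28*r - 8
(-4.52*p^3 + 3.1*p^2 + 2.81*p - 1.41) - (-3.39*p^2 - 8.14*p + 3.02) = -4.52*p^3 + 6.49*p^2 + 10.95*p - 4.43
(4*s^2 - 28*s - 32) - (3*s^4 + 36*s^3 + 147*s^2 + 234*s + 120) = -3*s^4 - 36*s^3 - 143*s^2 - 262*s - 152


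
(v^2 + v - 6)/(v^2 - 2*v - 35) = (-v^2 - v + 6)/(-v^2 + 2*v + 35)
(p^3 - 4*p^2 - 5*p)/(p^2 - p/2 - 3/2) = 2*p*(p - 5)/(2*p - 3)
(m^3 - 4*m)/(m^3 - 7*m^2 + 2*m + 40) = m*(m - 2)/(m^2 - 9*m + 20)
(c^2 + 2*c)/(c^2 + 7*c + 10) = c/(c + 5)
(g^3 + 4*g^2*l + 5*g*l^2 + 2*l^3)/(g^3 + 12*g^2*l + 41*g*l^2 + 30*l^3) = (g^2 + 3*g*l + 2*l^2)/(g^2 + 11*g*l + 30*l^2)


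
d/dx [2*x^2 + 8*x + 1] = 4*x + 8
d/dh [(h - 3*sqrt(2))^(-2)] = -2/(h - 3*sqrt(2))^3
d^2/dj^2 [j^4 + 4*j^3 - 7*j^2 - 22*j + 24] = 12*j^2 + 24*j - 14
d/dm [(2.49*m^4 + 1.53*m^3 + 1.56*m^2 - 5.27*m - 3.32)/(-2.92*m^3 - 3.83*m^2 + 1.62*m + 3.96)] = (-7.2708*m^6 - 19.0734*m^5 + 10.7967*m^4 + 13.622*m^3 - 28.5637*m^2 - 13.076*m - 15.4908)/(8.5264*m^6 + 22.3672*m^5 + 5.2081*m^4 - 35.5356*m^3 - 27.7092*m^2 + 12.8304*m + 15.6816)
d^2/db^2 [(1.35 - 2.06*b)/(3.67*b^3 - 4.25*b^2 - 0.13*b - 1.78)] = (-166.475604*b^5 + 410.98128*b^4 - 413.289152*b^3 - 19.044132*b^2 + 150.89271*b - 19.426502)/(49.430863*b^9 - 171.728475*b^8 + 193.615254*b^7 - 136.523501*b^6 + 159.722994*b^5 - 91.573797*b^4 + 28.981187*b^3 - 40.487346*b^2 - 1.235676*b - 5.639752)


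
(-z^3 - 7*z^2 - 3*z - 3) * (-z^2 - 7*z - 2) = z^5 + 14*z^4 + 54*z^3 + 38*z^2 + 27*z + 6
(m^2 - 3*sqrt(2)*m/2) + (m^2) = 2*m^2 - 3*sqrt(2)*m/2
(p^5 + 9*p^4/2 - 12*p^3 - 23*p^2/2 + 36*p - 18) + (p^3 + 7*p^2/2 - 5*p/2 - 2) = p^5 + 9*p^4/2 - 11*p^3 - 8*p^2 + 67*p/2 - 20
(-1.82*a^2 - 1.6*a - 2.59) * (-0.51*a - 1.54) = 0.9282*a^3 + 3.6188*a^2 + 3.7849*a + 3.9886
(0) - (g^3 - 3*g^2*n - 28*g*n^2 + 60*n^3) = -g^3 + 3*g^2*n + 28*g*n^2 - 60*n^3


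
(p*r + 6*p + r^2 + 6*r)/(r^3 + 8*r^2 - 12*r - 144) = (p + r)/(r^2 + 2*r - 24)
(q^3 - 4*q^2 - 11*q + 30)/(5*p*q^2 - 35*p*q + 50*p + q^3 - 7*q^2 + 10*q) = (q + 3)/(5*p + q)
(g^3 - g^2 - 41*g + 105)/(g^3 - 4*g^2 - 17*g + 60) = (g + 7)/(g + 4)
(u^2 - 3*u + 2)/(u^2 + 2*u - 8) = (u - 1)/(u + 4)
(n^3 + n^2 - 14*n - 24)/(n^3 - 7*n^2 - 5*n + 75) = (n^2 - 2*n - 8)/(n^2 - 10*n + 25)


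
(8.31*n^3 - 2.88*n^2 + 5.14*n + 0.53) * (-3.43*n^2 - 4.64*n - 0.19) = -28.5033*n^5 - 28.68*n^4 - 5.8459*n^3 - 25.1203*n^2 - 3.4358*n - 0.1007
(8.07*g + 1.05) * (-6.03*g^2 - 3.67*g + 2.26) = -48.6621*g^3 - 35.9484*g^2 + 14.3847*g + 2.373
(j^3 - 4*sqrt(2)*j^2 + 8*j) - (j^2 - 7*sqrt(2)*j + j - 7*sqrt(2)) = j^3 - 4*sqrt(2)*j^2 - j^2 + 7*j + 7*sqrt(2)*j + 7*sqrt(2)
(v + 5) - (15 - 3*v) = 4*v - 10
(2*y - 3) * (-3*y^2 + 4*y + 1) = -6*y^3 + 17*y^2 - 10*y - 3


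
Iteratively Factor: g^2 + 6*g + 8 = (g + 4)*(g + 2)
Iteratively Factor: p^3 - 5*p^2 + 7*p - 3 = (p - 1)*(p^2 - 4*p + 3) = (p - 1)^2*(p - 3)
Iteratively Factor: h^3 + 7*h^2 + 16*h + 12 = (h + 2)*(h^2 + 5*h + 6) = (h + 2)*(h + 3)*(h + 2)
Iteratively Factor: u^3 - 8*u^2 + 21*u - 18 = (u - 3)*(u^2 - 5*u + 6) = (u - 3)^2*(u - 2)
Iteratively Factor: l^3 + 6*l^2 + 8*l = (l + 2)*(l^2 + 4*l) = l*(l + 2)*(l + 4)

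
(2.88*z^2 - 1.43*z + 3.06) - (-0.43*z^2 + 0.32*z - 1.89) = 3.31*z^2 - 1.75*z + 4.95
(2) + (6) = 8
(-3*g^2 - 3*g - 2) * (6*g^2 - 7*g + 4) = -18*g^4 + 3*g^3 - 3*g^2 + 2*g - 8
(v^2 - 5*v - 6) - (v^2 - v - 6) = -4*v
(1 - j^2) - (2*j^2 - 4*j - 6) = -3*j^2 + 4*j + 7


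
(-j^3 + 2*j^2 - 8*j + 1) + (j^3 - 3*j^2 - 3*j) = -j^2 - 11*j + 1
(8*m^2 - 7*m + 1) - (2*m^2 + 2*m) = 6*m^2 - 9*m + 1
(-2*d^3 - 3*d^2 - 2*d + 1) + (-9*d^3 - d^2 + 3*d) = -11*d^3 - 4*d^2 + d + 1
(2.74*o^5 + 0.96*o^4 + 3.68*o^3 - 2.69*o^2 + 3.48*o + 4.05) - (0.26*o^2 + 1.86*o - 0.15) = 2.74*o^5 + 0.96*o^4 + 3.68*o^3 - 2.95*o^2 + 1.62*o + 4.2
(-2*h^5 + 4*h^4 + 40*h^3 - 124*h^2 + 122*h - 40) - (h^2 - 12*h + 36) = -2*h^5 + 4*h^4 + 40*h^3 - 125*h^2 + 134*h - 76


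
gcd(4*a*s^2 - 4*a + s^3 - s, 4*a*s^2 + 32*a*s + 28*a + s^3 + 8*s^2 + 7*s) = 4*a*s + 4*a + s^2 + s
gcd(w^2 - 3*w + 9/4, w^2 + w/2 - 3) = w - 3/2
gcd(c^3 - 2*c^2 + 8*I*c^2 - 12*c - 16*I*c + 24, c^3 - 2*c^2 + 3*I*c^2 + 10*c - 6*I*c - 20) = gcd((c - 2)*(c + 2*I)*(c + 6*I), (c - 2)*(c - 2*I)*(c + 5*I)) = c - 2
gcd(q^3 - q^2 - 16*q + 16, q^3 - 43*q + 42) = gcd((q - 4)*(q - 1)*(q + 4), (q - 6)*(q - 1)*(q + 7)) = q - 1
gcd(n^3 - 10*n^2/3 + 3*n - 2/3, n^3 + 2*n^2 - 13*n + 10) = n^2 - 3*n + 2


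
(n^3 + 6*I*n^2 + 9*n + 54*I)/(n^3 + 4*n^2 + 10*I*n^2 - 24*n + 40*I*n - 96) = (n^2 + 9)/(n^2 + 4*n*(1 + I) + 16*I)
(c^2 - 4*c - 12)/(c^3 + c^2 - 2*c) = (c - 6)/(c*(c - 1))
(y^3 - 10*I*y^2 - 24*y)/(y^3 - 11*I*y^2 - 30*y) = (y - 4*I)/(y - 5*I)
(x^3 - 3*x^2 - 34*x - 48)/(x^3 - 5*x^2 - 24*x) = (x + 2)/x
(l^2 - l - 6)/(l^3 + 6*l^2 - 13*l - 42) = 1/(l + 7)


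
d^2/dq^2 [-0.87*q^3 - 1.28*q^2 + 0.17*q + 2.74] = -5.22*q - 2.56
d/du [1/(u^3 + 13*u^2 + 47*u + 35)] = (-3*u^2 - 26*u - 47)/(u^3 + 13*u^2 + 47*u + 35)^2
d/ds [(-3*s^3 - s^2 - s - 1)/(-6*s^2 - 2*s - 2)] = s*(9*s^3 + 6*s^2 + 7*s - 4)/(2*(9*s^4 + 6*s^3 + 7*s^2 + 2*s + 1))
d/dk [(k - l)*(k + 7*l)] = 2*k + 6*l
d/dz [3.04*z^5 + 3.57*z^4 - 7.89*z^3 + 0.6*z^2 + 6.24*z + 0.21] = 15.2*z^4 + 14.28*z^3 - 23.67*z^2 + 1.2*z + 6.24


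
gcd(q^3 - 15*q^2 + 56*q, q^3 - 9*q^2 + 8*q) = q^2 - 8*q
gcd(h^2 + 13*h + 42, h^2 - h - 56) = h + 7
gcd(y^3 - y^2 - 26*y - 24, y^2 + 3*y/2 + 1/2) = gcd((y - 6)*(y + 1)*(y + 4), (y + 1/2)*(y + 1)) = y + 1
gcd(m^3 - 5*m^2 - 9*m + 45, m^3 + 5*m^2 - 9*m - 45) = m^2 - 9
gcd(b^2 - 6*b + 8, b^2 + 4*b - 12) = b - 2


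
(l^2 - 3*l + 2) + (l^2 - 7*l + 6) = 2*l^2 - 10*l + 8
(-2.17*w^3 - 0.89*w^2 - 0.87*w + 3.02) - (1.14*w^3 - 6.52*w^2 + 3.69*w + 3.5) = -3.31*w^3 + 5.63*w^2 - 4.56*w - 0.48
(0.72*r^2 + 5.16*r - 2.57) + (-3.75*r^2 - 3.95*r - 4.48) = -3.03*r^2 + 1.21*r - 7.05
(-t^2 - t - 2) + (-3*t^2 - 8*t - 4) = -4*t^2 - 9*t - 6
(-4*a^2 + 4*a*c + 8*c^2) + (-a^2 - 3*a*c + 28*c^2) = -5*a^2 + a*c + 36*c^2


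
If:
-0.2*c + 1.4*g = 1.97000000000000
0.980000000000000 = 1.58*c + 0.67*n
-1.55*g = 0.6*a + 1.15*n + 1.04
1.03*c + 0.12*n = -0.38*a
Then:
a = -2.94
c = 1.26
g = 1.59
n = -1.51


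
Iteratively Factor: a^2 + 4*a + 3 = (a + 1)*(a + 3)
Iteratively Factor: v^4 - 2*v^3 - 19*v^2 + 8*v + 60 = (v - 5)*(v^3 + 3*v^2 - 4*v - 12) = (v - 5)*(v - 2)*(v^2 + 5*v + 6) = (v - 5)*(v - 2)*(v + 3)*(v + 2)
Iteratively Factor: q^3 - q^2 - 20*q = (q + 4)*(q^2 - 5*q) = q*(q + 4)*(q - 5)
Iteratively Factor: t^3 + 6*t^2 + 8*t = (t + 2)*(t^2 + 4*t) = t*(t + 2)*(t + 4)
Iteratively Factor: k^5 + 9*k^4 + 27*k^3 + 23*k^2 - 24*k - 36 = (k - 1)*(k^4 + 10*k^3 + 37*k^2 + 60*k + 36) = (k - 1)*(k + 3)*(k^3 + 7*k^2 + 16*k + 12) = (k - 1)*(k + 2)*(k + 3)*(k^2 + 5*k + 6) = (k - 1)*(k + 2)^2*(k + 3)*(k + 3)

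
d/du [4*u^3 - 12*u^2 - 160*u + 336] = 12*u^2 - 24*u - 160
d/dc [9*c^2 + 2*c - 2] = 18*c + 2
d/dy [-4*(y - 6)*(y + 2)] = 16 - 8*y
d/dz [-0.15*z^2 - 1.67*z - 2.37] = -0.3*z - 1.67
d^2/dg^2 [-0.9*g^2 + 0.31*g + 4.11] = -1.80000000000000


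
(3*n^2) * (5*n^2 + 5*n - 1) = 15*n^4 + 15*n^3 - 3*n^2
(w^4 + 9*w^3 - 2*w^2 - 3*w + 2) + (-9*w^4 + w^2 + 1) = -8*w^4 + 9*w^3 - w^2 - 3*w + 3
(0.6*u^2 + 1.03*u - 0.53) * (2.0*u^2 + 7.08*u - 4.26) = 1.2*u^4 + 6.308*u^3 + 3.6764*u^2 - 8.1402*u + 2.2578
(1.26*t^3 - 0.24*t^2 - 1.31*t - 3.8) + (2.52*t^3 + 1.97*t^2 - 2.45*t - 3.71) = 3.78*t^3 + 1.73*t^2 - 3.76*t - 7.51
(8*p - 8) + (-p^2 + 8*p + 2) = -p^2 + 16*p - 6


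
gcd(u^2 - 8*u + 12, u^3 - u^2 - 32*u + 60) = u - 2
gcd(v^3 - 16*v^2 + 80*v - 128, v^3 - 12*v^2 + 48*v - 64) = v^2 - 8*v + 16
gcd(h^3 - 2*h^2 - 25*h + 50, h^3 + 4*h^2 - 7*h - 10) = h^2 + 3*h - 10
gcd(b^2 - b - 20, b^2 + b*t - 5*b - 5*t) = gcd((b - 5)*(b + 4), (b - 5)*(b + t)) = b - 5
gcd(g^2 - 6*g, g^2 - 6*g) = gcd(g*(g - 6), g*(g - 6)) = g^2 - 6*g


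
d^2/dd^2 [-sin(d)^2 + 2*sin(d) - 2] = -2*sin(d) - 2*cos(2*d)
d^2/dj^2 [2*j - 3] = 0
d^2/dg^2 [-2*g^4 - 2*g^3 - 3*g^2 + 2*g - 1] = -24*g^2 - 12*g - 6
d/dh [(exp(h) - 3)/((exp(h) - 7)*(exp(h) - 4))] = (-exp(2*h) + 6*exp(h) - 5)*exp(h)/(exp(4*h) - 22*exp(3*h) + 177*exp(2*h) - 616*exp(h) + 784)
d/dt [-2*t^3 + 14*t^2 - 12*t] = -6*t^2 + 28*t - 12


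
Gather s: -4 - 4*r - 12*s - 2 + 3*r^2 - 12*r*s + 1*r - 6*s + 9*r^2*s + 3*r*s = 3*r^2 - 3*r + s*(9*r^2 - 9*r - 18) - 6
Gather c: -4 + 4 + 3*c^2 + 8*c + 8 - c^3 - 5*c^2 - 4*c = -c^3 - 2*c^2 + 4*c + 8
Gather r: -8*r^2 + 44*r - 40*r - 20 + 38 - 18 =-8*r^2 + 4*r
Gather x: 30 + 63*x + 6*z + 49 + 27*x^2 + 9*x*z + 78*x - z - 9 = 27*x^2 + x*(9*z + 141) + 5*z + 70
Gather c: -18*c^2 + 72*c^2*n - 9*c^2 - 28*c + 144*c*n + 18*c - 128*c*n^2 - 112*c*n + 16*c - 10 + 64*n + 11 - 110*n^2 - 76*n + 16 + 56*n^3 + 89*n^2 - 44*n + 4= c^2*(72*n - 27) + c*(-128*n^2 + 32*n + 6) + 56*n^3 - 21*n^2 - 56*n + 21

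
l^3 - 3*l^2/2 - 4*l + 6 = (l - 2)*(l - 3/2)*(l + 2)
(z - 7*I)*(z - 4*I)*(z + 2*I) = z^3 - 9*I*z^2 - 6*z - 56*I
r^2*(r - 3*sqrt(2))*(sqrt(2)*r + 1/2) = sqrt(2)*r^4 - 11*r^3/2 - 3*sqrt(2)*r^2/2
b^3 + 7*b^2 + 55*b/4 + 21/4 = (b + 1/2)*(b + 3)*(b + 7/2)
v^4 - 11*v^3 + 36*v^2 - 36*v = v*(v - 6)*(v - 3)*(v - 2)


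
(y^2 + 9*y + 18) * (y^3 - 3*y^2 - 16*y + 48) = y^5 + 6*y^4 - 25*y^3 - 150*y^2 + 144*y + 864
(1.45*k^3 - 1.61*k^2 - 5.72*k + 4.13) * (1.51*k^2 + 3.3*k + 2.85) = 2.1895*k^5 + 2.3539*k^4 - 9.8177*k^3 - 17.2282*k^2 - 2.673*k + 11.7705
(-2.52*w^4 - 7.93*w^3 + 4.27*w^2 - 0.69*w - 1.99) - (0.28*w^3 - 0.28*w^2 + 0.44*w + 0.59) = -2.52*w^4 - 8.21*w^3 + 4.55*w^2 - 1.13*w - 2.58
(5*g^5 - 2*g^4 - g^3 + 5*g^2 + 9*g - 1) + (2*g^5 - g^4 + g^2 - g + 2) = 7*g^5 - 3*g^4 - g^3 + 6*g^2 + 8*g + 1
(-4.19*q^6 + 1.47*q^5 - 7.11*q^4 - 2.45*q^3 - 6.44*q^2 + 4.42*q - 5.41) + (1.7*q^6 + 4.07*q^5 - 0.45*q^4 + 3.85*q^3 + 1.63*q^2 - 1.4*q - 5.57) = -2.49*q^6 + 5.54*q^5 - 7.56*q^4 + 1.4*q^3 - 4.81*q^2 + 3.02*q - 10.98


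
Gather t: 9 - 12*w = 9 - 12*w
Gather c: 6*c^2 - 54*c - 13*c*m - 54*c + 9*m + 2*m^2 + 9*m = 6*c^2 + c*(-13*m - 108) + 2*m^2 + 18*m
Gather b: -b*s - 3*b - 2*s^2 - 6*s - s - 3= b*(-s - 3) - 2*s^2 - 7*s - 3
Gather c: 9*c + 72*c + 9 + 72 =81*c + 81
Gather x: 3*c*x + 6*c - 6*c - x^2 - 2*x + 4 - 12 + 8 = -x^2 + x*(3*c - 2)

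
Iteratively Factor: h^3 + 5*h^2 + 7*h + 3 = (h + 1)*(h^2 + 4*h + 3) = (h + 1)^2*(h + 3)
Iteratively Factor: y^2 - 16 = (y + 4)*(y - 4)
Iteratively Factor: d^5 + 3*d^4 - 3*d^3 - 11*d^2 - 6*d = (d + 1)*(d^4 + 2*d^3 - 5*d^2 - 6*d) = (d + 1)*(d + 3)*(d^3 - d^2 - 2*d) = d*(d + 1)*(d + 3)*(d^2 - d - 2) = d*(d + 1)^2*(d + 3)*(d - 2)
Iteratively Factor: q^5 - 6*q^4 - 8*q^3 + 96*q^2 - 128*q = (q)*(q^4 - 6*q^3 - 8*q^2 + 96*q - 128) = q*(q - 2)*(q^3 - 4*q^2 - 16*q + 64) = q*(q - 4)*(q - 2)*(q^2 - 16) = q*(q - 4)*(q - 2)*(q + 4)*(q - 4)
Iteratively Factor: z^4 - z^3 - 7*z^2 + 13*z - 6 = (z + 3)*(z^3 - 4*z^2 + 5*z - 2) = (z - 1)*(z + 3)*(z^2 - 3*z + 2) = (z - 1)^2*(z + 3)*(z - 2)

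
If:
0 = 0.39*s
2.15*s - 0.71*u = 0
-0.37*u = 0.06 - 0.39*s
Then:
No Solution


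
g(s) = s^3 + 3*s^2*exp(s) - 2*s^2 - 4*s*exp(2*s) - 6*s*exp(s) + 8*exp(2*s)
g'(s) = 3*s^2*exp(s) + 3*s^2 - 8*s*exp(2*s) - 4*s + 12*exp(2*s) - 6*exp(s)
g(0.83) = 17.13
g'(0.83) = 17.92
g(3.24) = -2913.01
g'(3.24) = -8405.98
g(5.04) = -282972.18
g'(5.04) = -664842.53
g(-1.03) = 1.67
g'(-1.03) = 8.88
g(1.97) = 4.78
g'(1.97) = -149.11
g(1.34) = 27.19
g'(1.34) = 16.35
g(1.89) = 14.76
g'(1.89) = -102.33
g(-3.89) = -87.71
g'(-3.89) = 61.78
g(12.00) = -1059506292028.83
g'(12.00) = -2225016924981.71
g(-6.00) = -287.64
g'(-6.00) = 132.25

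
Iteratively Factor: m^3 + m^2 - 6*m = (m - 2)*(m^2 + 3*m) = (m - 2)*(m + 3)*(m)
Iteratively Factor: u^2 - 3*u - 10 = (u - 5)*(u + 2)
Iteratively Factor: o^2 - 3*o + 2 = (o - 1)*(o - 2)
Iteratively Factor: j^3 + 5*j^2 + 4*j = (j)*(j^2 + 5*j + 4) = j*(j + 4)*(j + 1)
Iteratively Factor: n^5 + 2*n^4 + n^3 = (n)*(n^4 + 2*n^3 + n^2) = n^2*(n^3 + 2*n^2 + n) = n^3*(n^2 + 2*n + 1) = n^3*(n + 1)*(n + 1)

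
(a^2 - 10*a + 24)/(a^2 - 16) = (a - 6)/(a + 4)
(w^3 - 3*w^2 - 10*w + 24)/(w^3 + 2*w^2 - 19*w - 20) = (w^2 + w - 6)/(w^2 + 6*w + 5)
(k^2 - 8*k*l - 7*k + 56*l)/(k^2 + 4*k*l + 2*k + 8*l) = (k^2 - 8*k*l - 7*k + 56*l)/(k^2 + 4*k*l + 2*k + 8*l)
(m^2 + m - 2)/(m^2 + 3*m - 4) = (m + 2)/(m + 4)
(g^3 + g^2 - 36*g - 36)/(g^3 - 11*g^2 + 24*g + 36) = (g + 6)/(g - 6)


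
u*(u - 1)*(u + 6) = u^3 + 5*u^2 - 6*u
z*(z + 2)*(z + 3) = z^3 + 5*z^2 + 6*z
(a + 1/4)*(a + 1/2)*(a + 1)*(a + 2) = a^4 + 15*a^3/4 + 35*a^2/8 + 15*a/8 + 1/4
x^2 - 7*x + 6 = (x - 6)*(x - 1)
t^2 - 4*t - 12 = (t - 6)*(t + 2)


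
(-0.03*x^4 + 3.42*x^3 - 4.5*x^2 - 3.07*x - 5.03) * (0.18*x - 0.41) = -0.0054*x^5 + 0.6279*x^4 - 2.2122*x^3 + 1.2924*x^2 + 0.3533*x + 2.0623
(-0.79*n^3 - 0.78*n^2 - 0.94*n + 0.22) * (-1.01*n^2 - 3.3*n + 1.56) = 0.7979*n^5 + 3.3948*n^4 + 2.291*n^3 + 1.663*n^2 - 2.1924*n + 0.3432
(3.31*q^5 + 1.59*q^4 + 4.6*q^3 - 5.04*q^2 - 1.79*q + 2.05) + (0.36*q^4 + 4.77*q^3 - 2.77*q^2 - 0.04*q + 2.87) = 3.31*q^5 + 1.95*q^4 + 9.37*q^3 - 7.81*q^2 - 1.83*q + 4.92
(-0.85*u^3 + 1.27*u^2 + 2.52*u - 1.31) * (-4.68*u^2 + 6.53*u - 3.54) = 3.978*u^5 - 11.4941*u^4 - 0.491499999999998*u^3 + 18.0906*u^2 - 17.4751*u + 4.6374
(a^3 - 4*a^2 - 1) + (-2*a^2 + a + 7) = a^3 - 6*a^2 + a + 6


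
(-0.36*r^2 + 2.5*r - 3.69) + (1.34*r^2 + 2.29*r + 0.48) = 0.98*r^2 + 4.79*r - 3.21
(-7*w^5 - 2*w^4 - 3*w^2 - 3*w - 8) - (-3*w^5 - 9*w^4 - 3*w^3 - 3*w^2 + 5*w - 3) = -4*w^5 + 7*w^4 + 3*w^3 - 8*w - 5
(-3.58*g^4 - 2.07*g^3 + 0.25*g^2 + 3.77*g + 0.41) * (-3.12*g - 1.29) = 11.1696*g^5 + 11.0766*g^4 + 1.8903*g^3 - 12.0849*g^2 - 6.1425*g - 0.5289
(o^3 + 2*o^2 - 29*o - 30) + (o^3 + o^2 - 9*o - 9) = 2*o^3 + 3*o^2 - 38*o - 39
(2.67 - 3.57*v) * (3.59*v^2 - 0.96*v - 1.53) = -12.8163*v^3 + 13.0125*v^2 + 2.8989*v - 4.0851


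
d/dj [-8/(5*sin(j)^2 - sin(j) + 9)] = 8*(10*sin(j) - 1)*cos(j)/(5*sin(j)^2 - sin(j) + 9)^2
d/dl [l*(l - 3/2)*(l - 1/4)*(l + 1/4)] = 4*l^3 - 9*l^2/2 - l/8 + 3/32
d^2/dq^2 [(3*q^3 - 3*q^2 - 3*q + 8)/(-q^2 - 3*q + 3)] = 84*(-q^3 + 2*q^2 - 3*q - 1)/(q^6 + 9*q^5 + 18*q^4 - 27*q^3 - 54*q^2 + 81*q - 27)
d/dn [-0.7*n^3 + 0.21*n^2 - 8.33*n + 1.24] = -2.1*n^2 + 0.42*n - 8.33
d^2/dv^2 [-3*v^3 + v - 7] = -18*v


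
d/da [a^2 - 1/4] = 2*a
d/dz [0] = 0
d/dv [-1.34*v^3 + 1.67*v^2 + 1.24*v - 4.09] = -4.02*v^2 + 3.34*v + 1.24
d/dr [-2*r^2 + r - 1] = 1 - 4*r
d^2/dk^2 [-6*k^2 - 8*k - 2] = -12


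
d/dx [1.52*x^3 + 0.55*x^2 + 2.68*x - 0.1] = 4.56*x^2 + 1.1*x + 2.68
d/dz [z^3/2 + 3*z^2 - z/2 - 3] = 3*z^2/2 + 6*z - 1/2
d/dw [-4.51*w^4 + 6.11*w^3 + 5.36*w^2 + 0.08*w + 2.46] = -18.04*w^3 + 18.33*w^2 + 10.72*w + 0.08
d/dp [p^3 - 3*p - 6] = 3*p^2 - 3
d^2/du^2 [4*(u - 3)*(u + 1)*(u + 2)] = 24*u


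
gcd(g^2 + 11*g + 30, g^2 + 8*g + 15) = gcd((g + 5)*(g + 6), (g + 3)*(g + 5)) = g + 5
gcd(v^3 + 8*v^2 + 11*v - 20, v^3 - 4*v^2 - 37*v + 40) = v^2 + 4*v - 5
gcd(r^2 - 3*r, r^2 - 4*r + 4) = 1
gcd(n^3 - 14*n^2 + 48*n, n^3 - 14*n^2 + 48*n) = n^3 - 14*n^2 + 48*n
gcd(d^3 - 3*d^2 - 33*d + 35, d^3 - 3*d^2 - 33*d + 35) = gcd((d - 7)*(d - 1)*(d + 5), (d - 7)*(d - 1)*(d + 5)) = d^3 - 3*d^2 - 33*d + 35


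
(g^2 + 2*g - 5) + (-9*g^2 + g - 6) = -8*g^2 + 3*g - 11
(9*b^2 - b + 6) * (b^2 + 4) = 9*b^4 - b^3 + 42*b^2 - 4*b + 24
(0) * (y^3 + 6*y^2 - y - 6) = 0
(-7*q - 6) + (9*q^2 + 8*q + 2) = 9*q^2 + q - 4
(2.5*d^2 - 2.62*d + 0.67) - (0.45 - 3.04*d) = 2.5*d^2 + 0.42*d + 0.22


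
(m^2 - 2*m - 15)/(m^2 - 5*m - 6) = (-m^2 + 2*m + 15)/(-m^2 + 5*m + 6)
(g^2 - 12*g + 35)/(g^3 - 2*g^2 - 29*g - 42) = (g - 5)/(g^2 + 5*g + 6)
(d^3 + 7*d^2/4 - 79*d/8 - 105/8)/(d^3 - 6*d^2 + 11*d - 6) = (8*d^2 + 38*d + 35)/(8*(d^2 - 3*d + 2))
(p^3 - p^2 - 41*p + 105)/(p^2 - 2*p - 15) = (p^2 + 4*p - 21)/(p + 3)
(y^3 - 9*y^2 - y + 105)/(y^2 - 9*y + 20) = (y^2 - 4*y - 21)/(y - 4)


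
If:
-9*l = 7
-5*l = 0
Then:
No Solution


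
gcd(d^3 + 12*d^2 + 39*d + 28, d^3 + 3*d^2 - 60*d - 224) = d^2 + 11*d + 28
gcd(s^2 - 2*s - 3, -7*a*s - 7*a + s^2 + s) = s + 1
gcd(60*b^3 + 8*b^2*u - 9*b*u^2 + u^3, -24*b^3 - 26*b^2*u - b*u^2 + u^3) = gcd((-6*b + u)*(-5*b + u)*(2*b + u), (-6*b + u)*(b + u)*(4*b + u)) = -6*b + u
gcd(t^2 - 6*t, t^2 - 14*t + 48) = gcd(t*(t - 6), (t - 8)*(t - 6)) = t - 6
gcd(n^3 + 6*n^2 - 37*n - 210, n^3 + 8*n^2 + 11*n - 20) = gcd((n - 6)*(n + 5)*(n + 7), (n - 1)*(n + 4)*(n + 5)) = n + 5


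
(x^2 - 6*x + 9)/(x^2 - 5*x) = (x^2 - 6*x + 9)/(x*(x - 5))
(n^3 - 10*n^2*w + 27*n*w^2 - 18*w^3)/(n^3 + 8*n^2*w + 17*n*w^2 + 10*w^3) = (n^3 - 10*n^2*w + 27*n*w^2 - 18*w^3)/(n^3 + 8*n^2*w + 17*n*w^2 + 10*w^3)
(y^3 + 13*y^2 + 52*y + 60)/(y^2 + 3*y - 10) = (y^2 + 8*y + 12)/(y - 2)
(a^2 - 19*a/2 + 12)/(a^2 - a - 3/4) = 2*(a - 8)/(2*a + 1)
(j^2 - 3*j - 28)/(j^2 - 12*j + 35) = (j + 4)/(j - 5)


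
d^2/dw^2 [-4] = 0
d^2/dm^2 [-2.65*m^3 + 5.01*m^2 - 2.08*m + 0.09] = 10.02 - 15.9*m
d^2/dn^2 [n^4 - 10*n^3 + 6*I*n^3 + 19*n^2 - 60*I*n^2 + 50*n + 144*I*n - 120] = 12*n^2 + n*(-60 + 36*I) + 38 - 120*I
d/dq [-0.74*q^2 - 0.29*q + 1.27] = -1.48*q - 0.29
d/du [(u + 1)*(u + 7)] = 2*u + 8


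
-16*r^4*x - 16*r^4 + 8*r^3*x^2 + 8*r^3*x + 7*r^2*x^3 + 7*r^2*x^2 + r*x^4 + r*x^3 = (-r + x)*(4*r + x)^2*(r*x + r)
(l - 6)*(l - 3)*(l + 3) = l^3 - 6*l^2 - 9*l + 54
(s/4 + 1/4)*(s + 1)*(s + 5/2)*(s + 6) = s^4/4 + 21*s^3/8 + 33*s^2/4 + 77*s/8 + 15/4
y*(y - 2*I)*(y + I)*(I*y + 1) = I*y^4 + 2*y^3 + I*y^2 + 2*y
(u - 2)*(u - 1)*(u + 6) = u^3 + 3*u^2 - 16*u + 12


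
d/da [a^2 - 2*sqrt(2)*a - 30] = 2*a - 2*sqrt(2)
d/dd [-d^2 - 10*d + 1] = -2*d - 10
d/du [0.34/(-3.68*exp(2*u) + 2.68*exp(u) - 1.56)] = (2.5024*exp(u) - 0.9112)*exp(u)/(3.68*exp(2*u) - 2.68*exp(u) + 1.56)^2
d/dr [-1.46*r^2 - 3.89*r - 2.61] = -2.92*r - 3.89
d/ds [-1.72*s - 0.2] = -1.72000000000000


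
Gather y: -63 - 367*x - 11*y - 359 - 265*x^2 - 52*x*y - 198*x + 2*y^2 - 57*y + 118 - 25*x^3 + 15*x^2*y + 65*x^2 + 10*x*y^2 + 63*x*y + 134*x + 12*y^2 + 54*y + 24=-25*x^3 - 200*x^2 - 431*x + y^2*(10*x + 14) + y*(15*x^2 + 11*x - 14) - 280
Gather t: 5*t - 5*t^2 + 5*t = -5*t^2 + 10*t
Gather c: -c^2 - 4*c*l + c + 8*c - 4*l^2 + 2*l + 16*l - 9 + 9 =-c^2 + c*(9 - 4*l) - 4*l^2 + 18*l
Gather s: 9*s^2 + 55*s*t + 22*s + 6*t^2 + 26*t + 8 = 9*s^2 + s*(55*t + 22) + 6*t^2 + 26*t + 8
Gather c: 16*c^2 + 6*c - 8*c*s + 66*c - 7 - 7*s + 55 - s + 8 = 16*c^2 + c*(72 - 8*s) - 8*s + 56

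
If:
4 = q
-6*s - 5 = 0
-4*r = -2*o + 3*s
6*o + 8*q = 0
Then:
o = -16/3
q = 4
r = -49/24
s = -5/6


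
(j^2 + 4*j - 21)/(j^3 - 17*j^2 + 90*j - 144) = (j + 7)/(j^2 - 14*j + 48)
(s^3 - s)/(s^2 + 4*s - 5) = s*(s + 1)/(s + 5)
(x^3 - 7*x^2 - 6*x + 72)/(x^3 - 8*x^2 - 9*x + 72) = (x^2 - 10*x + 24)/(x^2 - 11*x + 24)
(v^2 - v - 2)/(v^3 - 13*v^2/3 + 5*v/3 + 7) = 3*(v - 2)/(3*v^2 - 16*v + 21)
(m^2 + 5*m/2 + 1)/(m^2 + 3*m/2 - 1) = (2*m + 1)/(2*m - 1)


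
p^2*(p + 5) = p^3 + 5*p^2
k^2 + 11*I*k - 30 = (k + 5*I)*(k + 6*I)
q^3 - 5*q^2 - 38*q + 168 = (q - 7)*(q - 4)*(q + 6)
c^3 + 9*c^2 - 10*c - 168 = (c - 4)*(c + 6)*(c + 7)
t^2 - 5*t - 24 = (t - 8)*(t + 3)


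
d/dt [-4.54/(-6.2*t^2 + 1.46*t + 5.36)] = (6.6284 - 56.296*t)/(-6.2*t^2 + 1.46*t + 5.36)^2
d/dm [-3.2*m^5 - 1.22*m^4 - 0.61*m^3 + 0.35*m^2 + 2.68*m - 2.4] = -16.0*m^4 - 4.88*m^3 - 1.83*m^2 + 0.7*m + 2.68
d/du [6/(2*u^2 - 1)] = -24*u/(2*u^2 - 1)^2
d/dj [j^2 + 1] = 2*j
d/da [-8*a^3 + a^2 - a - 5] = -24*a^2 + 2*a - 1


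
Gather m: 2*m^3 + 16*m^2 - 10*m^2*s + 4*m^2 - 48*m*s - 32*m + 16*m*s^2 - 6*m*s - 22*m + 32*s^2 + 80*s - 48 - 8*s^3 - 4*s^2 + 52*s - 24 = 2*m^3 + m^2*(20 - 10*s) + m*(16*s^2 - 54*s - 54) - 8*s^3 + 28*s^2 + 132*s - 72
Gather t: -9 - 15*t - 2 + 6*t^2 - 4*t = 6*t^2 - 19*t - 11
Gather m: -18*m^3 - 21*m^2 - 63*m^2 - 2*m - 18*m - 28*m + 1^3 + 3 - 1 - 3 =-18*m^3 - 84*m^2 - 48*m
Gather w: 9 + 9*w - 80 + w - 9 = 10*w - 80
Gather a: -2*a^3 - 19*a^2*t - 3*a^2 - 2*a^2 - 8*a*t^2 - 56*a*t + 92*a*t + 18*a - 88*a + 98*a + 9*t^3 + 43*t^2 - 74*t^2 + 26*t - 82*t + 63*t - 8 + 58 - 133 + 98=-2*a^3 + a^2*(-19*t - 5) + a*(-8*t^2 + 36*t + 28) + 9*t^3 - 31*t^2 + 7*t + 15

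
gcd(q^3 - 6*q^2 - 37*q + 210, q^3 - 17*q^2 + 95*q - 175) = q^2 - 12*q + 35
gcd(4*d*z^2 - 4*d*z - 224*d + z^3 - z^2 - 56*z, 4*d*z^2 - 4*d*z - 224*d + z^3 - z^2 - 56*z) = 4*d*z^2 - 4*d*z - 224*d + z^3 - z^2 - 56*z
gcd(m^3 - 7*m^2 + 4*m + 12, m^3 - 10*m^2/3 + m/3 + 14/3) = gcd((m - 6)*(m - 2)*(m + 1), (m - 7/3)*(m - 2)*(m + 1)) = m^2 - m - 2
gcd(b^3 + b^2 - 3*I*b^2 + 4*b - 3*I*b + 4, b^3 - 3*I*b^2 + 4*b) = b^2 - 3*I*b + 4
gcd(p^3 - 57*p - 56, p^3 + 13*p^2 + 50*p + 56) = p + 7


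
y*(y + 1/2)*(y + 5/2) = y^3 + 3*y^2 + 5*y/4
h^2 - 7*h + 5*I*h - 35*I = (h - 7)*(h + 5*I)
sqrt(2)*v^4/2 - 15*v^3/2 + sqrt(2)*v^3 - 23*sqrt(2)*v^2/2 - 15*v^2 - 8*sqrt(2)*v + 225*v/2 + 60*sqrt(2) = (v - 3)*(v + 5)*(v - 8*sqrt(2))*(sqrt(2)*v/2 + 1/2)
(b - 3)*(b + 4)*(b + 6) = b^3 + 7*b^2 - 6*b - 72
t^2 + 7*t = t*(t + 7)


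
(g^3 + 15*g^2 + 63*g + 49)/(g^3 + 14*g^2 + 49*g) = (g + 1)/g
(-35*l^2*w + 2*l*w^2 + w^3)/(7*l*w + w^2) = -5*l + w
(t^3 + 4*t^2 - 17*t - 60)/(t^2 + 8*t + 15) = t - 4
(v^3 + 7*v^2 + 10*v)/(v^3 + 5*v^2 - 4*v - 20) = v/(v - 2)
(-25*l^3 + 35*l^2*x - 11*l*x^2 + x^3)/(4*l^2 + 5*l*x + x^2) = (-25*l^3 + 35*l^2*x - 11*l*x^2 + x^3)/(4*l^2 + 5*l*x + x^2)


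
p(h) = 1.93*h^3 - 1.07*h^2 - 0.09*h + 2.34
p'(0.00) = -0.09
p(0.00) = 2.34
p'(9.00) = 449.64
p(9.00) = 1321.83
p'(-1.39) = 14.07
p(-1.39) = -4.79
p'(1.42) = 8.55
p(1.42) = 5.58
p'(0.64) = 0.91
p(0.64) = 2.35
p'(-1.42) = 14.62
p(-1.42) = -5.22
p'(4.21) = 93.52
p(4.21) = 127.01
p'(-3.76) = 89.81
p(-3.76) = -115.04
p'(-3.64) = 84.41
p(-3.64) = -104.59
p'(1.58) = 10.98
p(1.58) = 7.14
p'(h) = 5.79*h^2 - 2.14*h - 0.09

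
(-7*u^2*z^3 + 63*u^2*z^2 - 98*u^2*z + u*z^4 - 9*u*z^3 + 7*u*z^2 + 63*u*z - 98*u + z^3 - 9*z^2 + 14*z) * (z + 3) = -7*u^2*z^4 + 42*u^2*z^3 + 91*u^2*z^2 - 294*u^2*z + u*z^5 - 6*u*z^4 - 20*u*z^3 + 84*u*z^2 + 91*u*z - 294*u + z^4 - 6*z^3 - 13*z^2 + 42*z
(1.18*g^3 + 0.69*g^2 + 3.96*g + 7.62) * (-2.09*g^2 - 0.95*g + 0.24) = -2.4662*g^5 - 2.5631*g^4 - 8.6487*g^3 - 19.5222*g^2 - 6.2886*g + 1.8288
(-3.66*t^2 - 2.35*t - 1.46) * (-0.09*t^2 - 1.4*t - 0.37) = 0.3294*t^4 + 5.3355*t^3 + 4.7756*t^2 + 2.9135*t + 0.5402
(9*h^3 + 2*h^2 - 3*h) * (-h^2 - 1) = -9*h^5 - 2*h^4 - 6*h^3 - 2*h^2 + 3*h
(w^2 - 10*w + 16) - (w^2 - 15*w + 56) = 5*w - 40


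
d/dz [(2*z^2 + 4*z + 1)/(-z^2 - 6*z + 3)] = 2*(-4*z^2 + 7*z + 9)/(z^4 + 12*z^3 + 30*z^2 - 36*z + 9)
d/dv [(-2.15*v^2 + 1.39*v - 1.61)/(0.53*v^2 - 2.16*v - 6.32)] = (3.9073*v^2 + 28.8826*v - 12.2624)/(0.2809*v^4 - 2.2896*v^3 - 2.0336*v^2 + 27.3024*v + 39.9424)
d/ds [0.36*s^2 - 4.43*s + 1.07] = 0.72*s - 4.43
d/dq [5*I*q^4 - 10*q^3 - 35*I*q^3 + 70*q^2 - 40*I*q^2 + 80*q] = 20*I*q^3 + q^2*(-30 - 105*I) + q*(140 - 80*I) + 80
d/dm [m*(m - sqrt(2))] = 2*m - sqrt(2)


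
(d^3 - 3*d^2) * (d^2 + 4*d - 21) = d^5 + d^4 - 33*d^3 + 63*d^2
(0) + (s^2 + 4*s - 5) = s^2 + 4*s - 5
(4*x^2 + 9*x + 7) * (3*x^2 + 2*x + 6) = 12*x^4 + 35*x^3 + 63*x^2 + 68*x + 42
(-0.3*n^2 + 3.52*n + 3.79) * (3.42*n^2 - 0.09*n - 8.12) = -1.026*n^4 + 12.0654*n^3 + 15.081*n^2 - 28.9235*n - 30.7748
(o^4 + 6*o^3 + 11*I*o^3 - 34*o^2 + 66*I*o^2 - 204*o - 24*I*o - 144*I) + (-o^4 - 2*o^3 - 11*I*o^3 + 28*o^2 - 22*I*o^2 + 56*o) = 4*o^3 - 6*o^2 + 44*I*o^2 - 148*o - 24*I*o - 144*I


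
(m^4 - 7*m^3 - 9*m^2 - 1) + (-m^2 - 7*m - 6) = m^4 - 7*m^3 - 10*m^2 - 7*m - 7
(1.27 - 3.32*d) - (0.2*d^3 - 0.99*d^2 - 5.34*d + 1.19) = -0.2*d^3 + 0.99*d^2 + 2.02*d + 0.0800000000000001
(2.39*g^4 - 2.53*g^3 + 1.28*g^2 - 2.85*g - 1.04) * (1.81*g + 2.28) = 4.3259*g^5 + 0.869899999999999*g^4 - 3.4516*g^3 - 2.2401*g^2 - 8.3804*g - 2.3712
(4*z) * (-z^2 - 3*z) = -4*z^3 - 12*z^2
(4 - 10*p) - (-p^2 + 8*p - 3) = p^2 - 18*p + 7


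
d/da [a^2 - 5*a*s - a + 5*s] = 2*a - 5*s - 1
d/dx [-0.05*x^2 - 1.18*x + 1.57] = -0.1*x - 1.18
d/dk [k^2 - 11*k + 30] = 2*k - 11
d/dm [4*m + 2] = 4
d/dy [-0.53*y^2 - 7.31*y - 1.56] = -1.06*y - 7.31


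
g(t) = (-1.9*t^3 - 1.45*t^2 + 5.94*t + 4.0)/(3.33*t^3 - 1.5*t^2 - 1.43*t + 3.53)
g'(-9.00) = 0.01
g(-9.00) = -0.48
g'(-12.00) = 0.01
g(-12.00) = -0.51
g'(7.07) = 0.00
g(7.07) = -0.64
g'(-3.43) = 0.09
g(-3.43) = -0.30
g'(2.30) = -0.40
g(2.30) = -0.40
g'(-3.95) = 0.07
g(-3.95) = -0.34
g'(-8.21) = 0.01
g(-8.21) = -0.47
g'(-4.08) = 0.06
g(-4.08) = -0.35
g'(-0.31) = 1.62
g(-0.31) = 0.56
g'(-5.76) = 0.03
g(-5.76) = -0.42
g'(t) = (-9.99*t^2 + 3.0*t + 1.43)*(-1.9*t^3 - 1.45*t^2 + 5.94*t + 4.0)/(3.33*t^3 - 1.5*t^2 - 1.43*t + 3.53)^2 + (-5.7*t^2 - 2.9*t + 5.94)/(3.33*t^3 - 1.5*t^2 - 1.43*t + 3.53)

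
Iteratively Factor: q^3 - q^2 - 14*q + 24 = (q - 3)*(q^2 + 2*q - 8) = (q - 3)*(q - 2)*(q + 4)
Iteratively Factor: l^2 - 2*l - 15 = (l - 5)*(l + 3)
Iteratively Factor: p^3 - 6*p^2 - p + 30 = (p + 2)*(p^2 - 8*p + 15) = (p - 5)*(p + 2)*(p - 3)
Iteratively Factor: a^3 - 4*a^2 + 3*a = (a - 1)*(a^2 - 3*a) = a*(a - 1)*(a - 3)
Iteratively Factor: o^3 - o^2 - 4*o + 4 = (o - 2)*(o^2 + o - 2) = (o - 2)*(o - 1)*(o + 2)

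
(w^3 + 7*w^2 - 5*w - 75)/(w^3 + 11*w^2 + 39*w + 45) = (w^2 + 2*w - 15)/(w^2 + 6*w + 9)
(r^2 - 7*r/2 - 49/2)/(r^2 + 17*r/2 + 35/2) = (r - 7)/(r + 5)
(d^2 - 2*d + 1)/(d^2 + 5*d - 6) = (d - 1)/(d + 6)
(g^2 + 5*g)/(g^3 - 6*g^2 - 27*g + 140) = g/(g^2 - 11*g + 28)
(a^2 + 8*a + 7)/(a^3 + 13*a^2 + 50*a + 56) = (a + 1)/(a^2 + 6*a + 8)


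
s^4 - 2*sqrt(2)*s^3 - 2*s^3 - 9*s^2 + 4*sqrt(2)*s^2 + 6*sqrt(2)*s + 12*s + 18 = (s - 3)*(s + 1)*(s - 3*sqrt(2))*(s + sqrt(2))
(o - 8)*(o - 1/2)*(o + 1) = o^3 - 15*o^2/2 - 9*o/2 + 4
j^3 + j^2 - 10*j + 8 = (j - 2)*(j - 1)*(j + 4)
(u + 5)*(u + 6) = u^2 + 11*u + 30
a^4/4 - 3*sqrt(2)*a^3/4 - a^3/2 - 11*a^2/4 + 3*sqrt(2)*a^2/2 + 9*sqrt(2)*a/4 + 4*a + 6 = (a/2 + 1/2)*(a/2 + sqrt(2)/2)*(a - 3)*(a - 4*sqrt(2))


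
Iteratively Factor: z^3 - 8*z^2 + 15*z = (z)*(z^2 - 8*z + 15) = z*(z - 3)*(z - 5)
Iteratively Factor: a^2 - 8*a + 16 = (a - 4)*(a - 4)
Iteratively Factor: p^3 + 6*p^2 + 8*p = (p + 2)*(p^2 + 4*p) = (p + 2)*(p + 4)*(p)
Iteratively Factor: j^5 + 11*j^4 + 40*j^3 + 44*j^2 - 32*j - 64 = (j + 2)*(j^4 + 9*j^3 + 22*j^2 - 32) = (j + 2)^2*(j^3 + 7*j^2 + 8*j - 16) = (j - 1)*(j + 2)^2*(j^2 + 8*j + 16) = (j - 1)*(j + 2)^2*(j + 4)*(j + 4)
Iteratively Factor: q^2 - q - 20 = (q - 5)*(q + 4)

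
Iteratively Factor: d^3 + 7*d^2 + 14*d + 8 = (d + 2)*(d^2 + 5*d + 4) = (d + 1)*(d + 2)*(d + 4)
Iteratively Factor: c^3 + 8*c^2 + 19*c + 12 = (c + 1)*(c^2 + 7*c + 12) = (c + 1)*(c + 4)*(c + 3)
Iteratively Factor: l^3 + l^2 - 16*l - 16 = (l + 1)*(l^2 - 16) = (l + 1)*(l + 4)*(l - 4)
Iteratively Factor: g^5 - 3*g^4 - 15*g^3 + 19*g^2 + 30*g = (g)*(g^4 - 3*g^3 - 15*g^2 + 19*g + 30) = g*(g - 2)*(g^3 - g^2 - 17*g - 15) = g*(g - 2)*(g + 3)*(g^2 - 4*g - 5) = g*(g - 2)*(g + 1)*(g + 3)*(g - 5)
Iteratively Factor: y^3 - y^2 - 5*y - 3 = (y + 1)*(y^2 - 2*y - 3) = (y + 1)^2*(y - 3)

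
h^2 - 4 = (h - 2)*(h + 2)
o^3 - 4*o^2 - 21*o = o*(o - 7)*(o + 3)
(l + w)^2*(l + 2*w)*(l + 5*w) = l^4 + 9*l^3*w + 25*l^2*w^2 + 27*l*w^3 + 10*w^4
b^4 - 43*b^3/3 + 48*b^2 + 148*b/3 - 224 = (b - 8)*(b - 6)*(b - 7/3)*(b + 2)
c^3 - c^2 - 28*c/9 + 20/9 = (c - 2)*(c - 2/3)*(c + 5/3)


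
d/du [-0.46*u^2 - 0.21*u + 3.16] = -0.92*u - 0.21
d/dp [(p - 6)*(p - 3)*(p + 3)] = 3*p^2 - 12*p - 9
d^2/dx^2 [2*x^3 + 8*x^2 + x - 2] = 12*x + 16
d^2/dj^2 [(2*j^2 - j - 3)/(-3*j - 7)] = -184/(27*j^3 + 189*j^2 + 441*j + 343)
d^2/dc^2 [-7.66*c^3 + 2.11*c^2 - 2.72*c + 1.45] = 4.22 - 45.96*c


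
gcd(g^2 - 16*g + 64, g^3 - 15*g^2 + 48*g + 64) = g^2 - 16*g + 64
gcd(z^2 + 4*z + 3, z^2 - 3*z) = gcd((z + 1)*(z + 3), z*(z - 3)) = 1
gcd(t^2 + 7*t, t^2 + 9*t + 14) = t + 7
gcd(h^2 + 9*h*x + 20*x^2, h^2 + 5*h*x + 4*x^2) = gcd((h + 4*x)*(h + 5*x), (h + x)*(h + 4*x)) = h + 4*x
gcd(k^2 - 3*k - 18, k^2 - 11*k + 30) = k - 6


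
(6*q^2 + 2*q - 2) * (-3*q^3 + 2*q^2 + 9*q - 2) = -18*q^5 + 6*q^4 + 64*q^3 + 2*q^2 - 22*q + 4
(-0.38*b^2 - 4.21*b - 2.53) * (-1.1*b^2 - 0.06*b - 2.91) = 0.418*b^4 + 4.6538*b^3 + 4.1414*b^2 + 12.4029*b + 7.3623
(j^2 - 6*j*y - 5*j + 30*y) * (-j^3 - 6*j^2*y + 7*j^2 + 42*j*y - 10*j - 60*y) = -j^5 + 12*j^4 + 36*j^3*y^2 - 45*j^3 - 432*j^2*y^2 + 50*j^2 + 1620*j*y^2 - 1800*y^2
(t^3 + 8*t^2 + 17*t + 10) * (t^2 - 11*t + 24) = t^5 - 3*t^4 - 47*t^3 + 15*t^2 + 298*t + 240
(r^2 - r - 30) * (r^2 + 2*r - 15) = r^4 + r^3 - 47*r^2 - 45*r + 450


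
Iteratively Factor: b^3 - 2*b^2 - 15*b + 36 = (b - 3)*(b^2 + b - 12) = (b - 3)*(b + 4)*(b - 3)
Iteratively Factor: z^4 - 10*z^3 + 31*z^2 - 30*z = (z - 5)*(z^3 - 5*z^2 + 6*z) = z*(z - 5)*(z^2 - 5*z + 6) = z*(z - 5)*(z - 3)*(z - 2)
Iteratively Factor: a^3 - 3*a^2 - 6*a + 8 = (a - 1)*(a^2 - 2*a - 8) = (a - 1)*(a + 2)*(a - 4)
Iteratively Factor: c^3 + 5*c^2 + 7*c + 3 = (c + 1)*(c^2 + 4*c + 3) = (c + 1)^2*(c + 3)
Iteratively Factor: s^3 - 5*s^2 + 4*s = (s - 1)*(s^2 - 4*s) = s*(s - 1)*(s - 4)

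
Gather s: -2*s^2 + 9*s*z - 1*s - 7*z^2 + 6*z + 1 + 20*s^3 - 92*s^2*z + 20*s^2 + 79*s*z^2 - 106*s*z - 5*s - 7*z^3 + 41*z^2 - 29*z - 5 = 20*s^3 + s^2*(18 - 92*z) + s*(79*z^2 - 97*z - 6) - 7*z^3 + 34*z^2 - 23*z - 4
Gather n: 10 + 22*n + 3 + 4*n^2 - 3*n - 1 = 4*n^2 + 19*n + 12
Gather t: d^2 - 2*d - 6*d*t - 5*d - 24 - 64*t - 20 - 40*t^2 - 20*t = d^2 - 7*d - 40*t^2 + t*(-6*d - 84) - 44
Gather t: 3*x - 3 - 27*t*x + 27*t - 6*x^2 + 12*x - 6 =t*(27 - 27*x) - 6*x^2 + 15*x - 9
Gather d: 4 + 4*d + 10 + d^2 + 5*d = d^2 + 9*d + 14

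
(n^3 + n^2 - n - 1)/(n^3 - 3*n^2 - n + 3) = (n + 1)/(n - 3)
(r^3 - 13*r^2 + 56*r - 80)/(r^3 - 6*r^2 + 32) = (r - 5)/(r + 2)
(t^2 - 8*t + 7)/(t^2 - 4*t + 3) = (t - 7)/(t - 3)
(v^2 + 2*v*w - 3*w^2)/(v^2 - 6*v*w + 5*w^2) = (v + 3*w)/(v - 5*w)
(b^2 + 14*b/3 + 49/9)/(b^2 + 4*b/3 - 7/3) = (b + 7/3)/(b - 1)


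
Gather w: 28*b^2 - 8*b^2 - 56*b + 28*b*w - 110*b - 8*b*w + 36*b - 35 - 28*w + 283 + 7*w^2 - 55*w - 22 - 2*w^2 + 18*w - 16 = 20*b^2 - 130*b + 5*w^2 + w*(20*b - 65) + 210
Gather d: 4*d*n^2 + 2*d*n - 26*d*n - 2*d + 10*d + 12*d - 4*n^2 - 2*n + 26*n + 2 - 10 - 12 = d*(4*n^2 - 24*n + 20) - 4*n^2 + 24*n - 20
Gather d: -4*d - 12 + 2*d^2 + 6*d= 2*d^2 + 2*d - 12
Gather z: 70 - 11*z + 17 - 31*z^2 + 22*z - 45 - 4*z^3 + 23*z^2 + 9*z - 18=-4*z^3 - 8*z^2 + 20*z + 24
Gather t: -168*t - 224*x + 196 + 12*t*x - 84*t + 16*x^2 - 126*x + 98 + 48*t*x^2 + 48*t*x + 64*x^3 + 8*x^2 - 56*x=t*(48*x^2 + 60*x - 252) + 64*x^3 + 24*x^2 - 406*x + 294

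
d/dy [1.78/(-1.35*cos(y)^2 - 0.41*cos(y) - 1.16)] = -(4.806*cos(y) + 0.7298)*sin(y)/(1.35*cos(y)^2 + 0.41*cos(y) + 1.16)^2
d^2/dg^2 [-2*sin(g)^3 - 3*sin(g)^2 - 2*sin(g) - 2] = 18*sin(g)^3 + 12*sin(g)^2 - 10*sin(g) - 6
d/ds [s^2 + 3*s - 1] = 2*s + 3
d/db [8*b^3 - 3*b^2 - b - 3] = 24*b^2 - 6*b - 1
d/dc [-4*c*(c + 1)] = -8*c - 4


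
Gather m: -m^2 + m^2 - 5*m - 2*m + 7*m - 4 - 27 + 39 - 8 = 0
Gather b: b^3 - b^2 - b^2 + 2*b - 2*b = b^3 - 2*b^2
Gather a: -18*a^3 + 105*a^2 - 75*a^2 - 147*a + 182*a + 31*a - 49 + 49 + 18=-18*a^3 + 30*a^2 + 66*a + 18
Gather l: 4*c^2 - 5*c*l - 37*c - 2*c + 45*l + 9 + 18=4*c^2 - 39*c + l*(45 - 5*c) + 27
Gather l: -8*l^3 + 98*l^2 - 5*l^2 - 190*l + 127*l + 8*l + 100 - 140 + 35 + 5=-8*l^3 + 93*l^2 - 55*l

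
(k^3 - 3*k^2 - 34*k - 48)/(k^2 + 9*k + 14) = (k^2 - 5*k - 24)/(k + 7)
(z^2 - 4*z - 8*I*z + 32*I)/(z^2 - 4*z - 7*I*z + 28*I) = (z - 8*I)/(z - 7*I)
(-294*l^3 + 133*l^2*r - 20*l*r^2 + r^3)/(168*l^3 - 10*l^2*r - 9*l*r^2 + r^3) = (-7*l + r)/(4*l + r)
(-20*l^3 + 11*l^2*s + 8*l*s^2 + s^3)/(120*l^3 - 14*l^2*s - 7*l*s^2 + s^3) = (-5*l^2 + 4*l*s + s^2)/(30*l^2 - 11*l*s + s^2)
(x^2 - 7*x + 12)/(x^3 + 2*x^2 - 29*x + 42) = (x - 4)/(x^2 + 5*x - 14)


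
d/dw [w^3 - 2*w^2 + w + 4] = 3*w^2 - 4*w + 1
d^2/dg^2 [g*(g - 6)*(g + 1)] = 6*g - 10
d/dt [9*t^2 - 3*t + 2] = 18*t - 3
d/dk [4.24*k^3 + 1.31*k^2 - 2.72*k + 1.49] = 12.72*k^2 + 2.62*k - 2.72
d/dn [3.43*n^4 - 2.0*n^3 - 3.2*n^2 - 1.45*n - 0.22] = 13.72*n^3 - 6.0*n^2 - 6.4*n - 1.45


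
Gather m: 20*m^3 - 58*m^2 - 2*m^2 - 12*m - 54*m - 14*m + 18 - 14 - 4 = 20*m^3 - 60*m^2 - 80*m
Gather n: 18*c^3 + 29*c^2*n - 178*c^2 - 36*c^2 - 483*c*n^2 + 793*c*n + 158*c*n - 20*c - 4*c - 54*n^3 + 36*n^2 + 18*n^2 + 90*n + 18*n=18*c^3 - 214*c^2 - 24*c - 54*n^3 + n^2*(54 - 483*c) + n*(29*c^2 + 951*c + 108)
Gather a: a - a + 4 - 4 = 0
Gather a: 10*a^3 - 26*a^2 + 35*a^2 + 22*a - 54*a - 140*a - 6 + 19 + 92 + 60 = 10*a^3 + 9*a^2 - 172*a + 165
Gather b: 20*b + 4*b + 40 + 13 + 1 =24*b + 54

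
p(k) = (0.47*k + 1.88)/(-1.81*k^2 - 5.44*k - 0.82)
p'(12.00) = 0.00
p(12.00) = -0.02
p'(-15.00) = 0.00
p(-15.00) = 0.02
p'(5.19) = 0.01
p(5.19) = -0.06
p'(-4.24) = -0.04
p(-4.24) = 0.01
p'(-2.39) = -0.46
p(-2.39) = 0.41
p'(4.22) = 0.02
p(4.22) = -0.07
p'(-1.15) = 0.34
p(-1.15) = 0.44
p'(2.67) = 0.04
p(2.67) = -0.11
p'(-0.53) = 2.68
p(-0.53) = 1.05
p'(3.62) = 0.02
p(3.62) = -0.08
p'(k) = (0.47*k + 1.88)*(3.62*k + 5.44)/(-1.81*k^2 - 5.44*k - 0.82)^2 + 0.47/(-1.81*k^2 - 5.44*k - 0.82) = (0.8507*k^2 + 6.8056*k + 9.8418)/(3.2761*k^4 + 19.6928*k^3 + 32.562*k^2 + 8.9216*k + 0.6724)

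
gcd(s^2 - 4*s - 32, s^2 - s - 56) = s - 8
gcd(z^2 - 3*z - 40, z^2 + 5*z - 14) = 1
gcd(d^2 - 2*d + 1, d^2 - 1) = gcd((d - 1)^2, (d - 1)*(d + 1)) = d - 1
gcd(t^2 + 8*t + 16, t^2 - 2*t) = 1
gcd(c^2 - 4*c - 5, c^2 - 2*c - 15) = c - 5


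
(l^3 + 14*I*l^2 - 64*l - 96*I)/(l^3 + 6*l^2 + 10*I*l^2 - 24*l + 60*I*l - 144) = (l + 4*I)/(l + 6)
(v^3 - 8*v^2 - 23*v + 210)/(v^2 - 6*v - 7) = (v^2 - v - 30)/(v + 1)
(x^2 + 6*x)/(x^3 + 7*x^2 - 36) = x/(x^2 + x - 6)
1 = 1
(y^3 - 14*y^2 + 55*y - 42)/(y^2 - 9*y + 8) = (y^2 - 13*y + 42)/(y - 8)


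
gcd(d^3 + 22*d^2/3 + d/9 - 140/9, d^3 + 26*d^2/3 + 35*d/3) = d^2 + 26*d/3 + 35/3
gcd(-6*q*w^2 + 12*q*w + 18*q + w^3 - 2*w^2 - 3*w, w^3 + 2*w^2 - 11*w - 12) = w^2 - 2*w - 3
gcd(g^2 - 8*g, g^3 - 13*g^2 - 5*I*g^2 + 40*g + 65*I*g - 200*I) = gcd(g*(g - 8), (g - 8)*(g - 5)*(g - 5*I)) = g - 8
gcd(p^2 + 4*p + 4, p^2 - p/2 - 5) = p + 2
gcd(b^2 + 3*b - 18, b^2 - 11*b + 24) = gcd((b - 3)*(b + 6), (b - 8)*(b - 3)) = b - 3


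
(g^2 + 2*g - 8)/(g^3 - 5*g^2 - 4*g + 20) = (g + 4)/(g^2 - 3*g - 10)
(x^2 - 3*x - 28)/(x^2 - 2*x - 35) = (x + 4)/(x + 5)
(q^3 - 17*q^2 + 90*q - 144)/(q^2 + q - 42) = (q^2 - 11*q + 24)/(q + 7)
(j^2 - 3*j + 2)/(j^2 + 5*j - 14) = (j - 1)/(j + 7)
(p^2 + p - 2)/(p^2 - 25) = (p^2 + p - 2)/(p^2 - 25)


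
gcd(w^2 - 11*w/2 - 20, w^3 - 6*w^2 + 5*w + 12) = 1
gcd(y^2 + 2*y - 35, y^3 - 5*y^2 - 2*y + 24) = 1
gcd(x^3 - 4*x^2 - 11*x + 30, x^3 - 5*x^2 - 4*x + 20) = x^2 - 7*x + 10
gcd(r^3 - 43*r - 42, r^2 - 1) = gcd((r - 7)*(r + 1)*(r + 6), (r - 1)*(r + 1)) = r + 1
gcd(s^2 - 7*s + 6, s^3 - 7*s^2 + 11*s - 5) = s - 1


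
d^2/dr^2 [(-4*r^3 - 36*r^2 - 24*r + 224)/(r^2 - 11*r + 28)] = 528*(-3*r^3 + 28*r^2 - 56*r - 56)/(r^6 - 33*r^5 + 447*r^4 - 3179*r^3 + 12516*r^2 - 25872*r + 21952)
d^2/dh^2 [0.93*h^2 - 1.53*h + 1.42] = 1.86000000000000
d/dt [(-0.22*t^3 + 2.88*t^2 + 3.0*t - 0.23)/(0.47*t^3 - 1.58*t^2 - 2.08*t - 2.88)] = (-1.006*t^4 - 1.9048*t^3 + 0.9747*t^2 - 17.3156*t - 9.1184)/(0.2209*t^6 - 1.4852*t^5 + 0.5412*t^4 + 3.8656*t^3 + 13.4272*t^2 + 11.9808*t + 8.2944)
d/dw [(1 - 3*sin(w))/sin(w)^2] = (3*sin(w) - 2)*cos(w)/sin(w)^3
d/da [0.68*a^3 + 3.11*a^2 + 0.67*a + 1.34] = 2.04*a^2 + 6.22*a + 0.67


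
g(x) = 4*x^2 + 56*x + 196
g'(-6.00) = 8.00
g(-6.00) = 4.00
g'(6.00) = 104.00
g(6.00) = 676.00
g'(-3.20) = 30.40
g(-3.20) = 57.76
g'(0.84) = 62.72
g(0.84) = 245.86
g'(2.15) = 73.20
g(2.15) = 334.89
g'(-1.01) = 47.92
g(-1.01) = 143.52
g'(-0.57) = 51.44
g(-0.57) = 165.38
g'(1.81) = 70.48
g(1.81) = 310.46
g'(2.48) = 75.84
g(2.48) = 359.48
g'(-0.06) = 55.52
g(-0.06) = 192.65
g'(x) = 8*x + 56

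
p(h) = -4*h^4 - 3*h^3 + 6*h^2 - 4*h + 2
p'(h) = -16*h^3 - 9*h^2 + 12*h - 4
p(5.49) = -3969.23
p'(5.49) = -2856.89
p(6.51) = -7781.73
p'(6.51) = -4721.61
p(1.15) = -6.22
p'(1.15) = -26.44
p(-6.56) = -6274.22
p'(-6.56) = 4046.78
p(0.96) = -2.36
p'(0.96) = -14.93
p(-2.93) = -154.11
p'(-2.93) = 286.04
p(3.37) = -574.07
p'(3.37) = -678.14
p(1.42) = -16.43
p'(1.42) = -50.92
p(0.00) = 2.00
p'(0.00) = -4.00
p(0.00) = 2.00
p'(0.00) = -4.00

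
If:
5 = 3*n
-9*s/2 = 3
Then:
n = 5/3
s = -2/3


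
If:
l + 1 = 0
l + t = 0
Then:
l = -1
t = 1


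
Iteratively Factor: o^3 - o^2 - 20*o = (o)*(o^2 - o - 20) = o*(o - 5)*(o + 4)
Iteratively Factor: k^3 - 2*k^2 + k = (k - 1)*(k^2 - k) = (k - 1)^2*(k)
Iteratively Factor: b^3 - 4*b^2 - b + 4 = (b - 1)*(b^2 - 3*b - 4) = (b - 4)*(b - 1)*(b + 1)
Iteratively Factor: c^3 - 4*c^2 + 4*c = (c)*(c^2 - 4*c + 4) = c*(c - 2)*(c - 2)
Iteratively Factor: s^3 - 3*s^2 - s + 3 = (s - 3)*(s^2 - 1) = (s - 3)*(s + 1)*(s - 1)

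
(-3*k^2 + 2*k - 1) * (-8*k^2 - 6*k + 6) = 24*k^4 + 2*k^3 - 22*k^2 + 18*k - 6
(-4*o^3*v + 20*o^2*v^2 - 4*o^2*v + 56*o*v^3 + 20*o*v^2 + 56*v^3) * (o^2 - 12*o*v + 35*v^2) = -4*o^5*v + 68*o^4*v^2 - 4*o^4*v - 324*o^3*v^3 + 68*o^3*v^2 + 28*o^2*v^4 - 324*o^2*v^3 + 1960*o*v^5 + 28*o*v^4 + 1960*v^5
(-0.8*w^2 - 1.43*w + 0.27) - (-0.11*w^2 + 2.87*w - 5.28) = -0.69*w^2 - 4.3*w + 5.55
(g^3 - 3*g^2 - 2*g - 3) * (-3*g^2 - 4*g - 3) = -3*g^5 + 5*g^4 + 15*g^3 + 26*g^2 + 18*g + 9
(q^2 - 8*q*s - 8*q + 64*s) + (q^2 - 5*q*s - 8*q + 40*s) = 2*q^2 - 13*q*s - 16*q + 104*s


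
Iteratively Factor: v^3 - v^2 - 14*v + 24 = (v - 2)*(v^2 + v - 12) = (v - 2)*(v + 4)*(v - 3)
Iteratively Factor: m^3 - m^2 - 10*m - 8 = (m - 4)*(m^2 + 3*m + 2) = (m - 4)*(m + 2)*(m + 1)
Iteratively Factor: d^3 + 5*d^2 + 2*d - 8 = (d + 2)*(d^2 + 3*d - 4) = (d + 2)*(d + 4)*(d - 1)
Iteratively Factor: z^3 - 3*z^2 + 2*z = (z)*(z^2 - 3*z + 2) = z*(z - 2)*(z - 1)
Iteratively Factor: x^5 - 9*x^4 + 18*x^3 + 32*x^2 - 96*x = (x - 4)*(x^4 - 5*x^3 - 2*x^2 + 24*x) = (x - 4)^2*(x^3 - x^2 - 6*x) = (x - 4)^2*(x - 3)*(x^2 + 2*x) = (x - 4)^2*(x - 3)*(x + 2)*(x)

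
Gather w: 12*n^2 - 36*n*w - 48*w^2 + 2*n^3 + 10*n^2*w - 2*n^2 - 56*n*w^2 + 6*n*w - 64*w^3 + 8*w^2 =2*n^3 + 10*n^2 - 64*w^3 + w^2*(-56*n - 40) + w*(10*n^2 - 30*n)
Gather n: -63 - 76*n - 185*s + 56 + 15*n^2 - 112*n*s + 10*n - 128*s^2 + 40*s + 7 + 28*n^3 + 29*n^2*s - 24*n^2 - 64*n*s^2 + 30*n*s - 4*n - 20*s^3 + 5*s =28*n^3 + n^2*(29*s - 9) + n*(-64*s^2 - 82*s - 70) - 20*s^3 - 128*s^2 - 140*s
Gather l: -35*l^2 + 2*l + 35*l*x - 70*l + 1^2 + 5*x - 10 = -35*l^2 + l*(35*x - 68) + 5*x - 9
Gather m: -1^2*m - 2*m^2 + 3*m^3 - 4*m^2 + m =3*m^3 - 6*m^2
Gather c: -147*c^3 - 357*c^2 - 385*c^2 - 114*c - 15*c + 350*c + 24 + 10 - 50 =-147*c^3 - 742*c^2 + 221*c - 16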